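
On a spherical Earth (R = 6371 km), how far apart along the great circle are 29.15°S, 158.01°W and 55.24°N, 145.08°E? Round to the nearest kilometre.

Δλ = 145.08 − -158.01 = 303.09°; wrapped into (−180°, 180°]: -56.91°.
Δφ = 55.24 − -29.15 = 84.39°.
a = sin²(Δφ/2) + cos φ₁ · cos φ₂ · sin²(Δλ/2) = 0.564163.
c = 2·atan2(√a, √(1−a)) = 1.69948 rad → d = 6371·c ≈ 10827.37 km.

10827 km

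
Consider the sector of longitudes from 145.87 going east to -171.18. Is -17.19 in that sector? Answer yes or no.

Band width going east from +145.87° to -171.18°: ((-171.18 − 145.87) mod 360) = 42.95°.
Offset of -17.19° east of the west edge: ((-17.19 − 145.87) mod 360) = 196.94°.
196.94° > 42.95° ⇒ outside.

No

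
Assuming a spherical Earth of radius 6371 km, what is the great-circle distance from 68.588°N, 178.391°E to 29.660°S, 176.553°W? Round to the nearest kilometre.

Δλ = -176.553 − 178.391 = -354.944°; wrapped into (−180°, 180°]: 5.056°.
Δφ = -29.660 − 68.588 = -98.248°.
a = sin²(Δφ/2) + cos φ₁ · cos φ₂ · sin²(Δλ/2) = 0.572346.
c = 2·atan2(√a, √(1−a)) = 1.71600 rad → d = 6371·c ≈ 10932.63 km.

10933 km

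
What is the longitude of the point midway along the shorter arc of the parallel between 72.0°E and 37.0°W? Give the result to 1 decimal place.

Signed shortest Δλ from +72.0° to -37.0° is -109.0°.
Midpoint longitude = +72.0° + (-109.0°)/2 = +72.0° − 54.5° = +17.5°.

17.5°E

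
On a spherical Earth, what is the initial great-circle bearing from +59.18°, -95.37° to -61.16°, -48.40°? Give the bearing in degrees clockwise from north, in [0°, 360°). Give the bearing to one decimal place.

154.3°

Δλ = -48.40 − -95.37 = 46.97°.
θ = atan2( sin Δλ · cos φ₂ , cos φ₁ · sin φ₂ − sin φ₁ · cos φ₂ · cos Δλ )
  = atan2(0.35261, -0.73147) = 154.263° → normalised to [0°, 360°): 154.263°.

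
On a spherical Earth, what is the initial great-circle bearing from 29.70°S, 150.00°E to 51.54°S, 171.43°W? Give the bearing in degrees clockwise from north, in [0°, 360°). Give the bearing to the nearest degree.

Δλ = -171.43 − 150.00 = -321.43°; wrapped into (−180°, 180°]: 38.57°.
θ = atan2( sin Δλ · cos φ₂ , cos φ₁ · sin φ₂ − sin φ₁ · cos φ₂ · cos Δλ )
  = atan2(0.38778, -0.43924) = 138.561° → normalised to [0°, 360°): 138.561°.

139°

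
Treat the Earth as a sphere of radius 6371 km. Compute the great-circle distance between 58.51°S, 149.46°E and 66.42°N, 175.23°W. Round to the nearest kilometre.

14195 km

Δλ = -175.23 − 149.46 = -324.69°; wrapped into (−180°, 180°]: 35.31°.
Δφ = 66.42 − -58.51 = 124.93°.
a = sin²(Δφ/2) + cos φ₁ · cos φ₂ · sin²(Δλ/2) = 0.805508.
c = 2·atan2(√a, √(1−a)) = 2.22814 rad → d = 6371·c ≈ 14195.47 km.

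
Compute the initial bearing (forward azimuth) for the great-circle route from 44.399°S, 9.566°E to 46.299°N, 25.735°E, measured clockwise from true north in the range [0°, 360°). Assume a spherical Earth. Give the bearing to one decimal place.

Δλ = 25.735 − 9.566 = 16.169°.
θ = atan2( sin Δλ · cos φ₂ , cos φ₁ · sin φ₂ − sin φ₁ · cos φ₂ · cos Δλ )
  = atan2(0.19239, 0.98081) = 11.098° → normalised to [0°, 360°): 11.098°.

11.1°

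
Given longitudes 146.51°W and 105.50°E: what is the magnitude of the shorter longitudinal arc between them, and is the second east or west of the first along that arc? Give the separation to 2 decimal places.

Raw difference: 105.50 − -146.51 = 252.01°.
Normalise into (−180°, 180°]: 252.01° − 360° = -107.99°.
Negative ⇒ the second point lies to the west; separation 107.99°.

107.99° west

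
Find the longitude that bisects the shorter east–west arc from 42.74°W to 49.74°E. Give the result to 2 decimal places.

3.50°E

Signed shortest Δλ from -42.74° to +49.74° is +92.48°.
Midpoint longitude = -42.74° + (+92.48°)/2 = -42.74° + 46.24° = +3.50°.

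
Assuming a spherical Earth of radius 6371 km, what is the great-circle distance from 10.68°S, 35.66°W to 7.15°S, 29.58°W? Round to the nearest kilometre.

Δλ = -29.58 − -35.66 = 6.08°.
Δφ = -7.15 − -10.68 = 3.53°.
a = sin²(Δφ/2) + cos φ₁ · cos φ₂ · sin²(Δλ/2) = 0.003691.
c = 2·atan2(√a, √(1−a)) = 0.12158 rad → d = 6371·c ≈ 774.59 km.

775 km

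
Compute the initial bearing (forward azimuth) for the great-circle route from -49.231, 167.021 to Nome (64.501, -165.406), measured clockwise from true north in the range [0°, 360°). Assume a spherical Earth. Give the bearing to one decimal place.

12.8°

Δλ = -165.406 − 167.021 = -332.427°; wrapped into (−180°, 180°]: 27.573°.
θ = atan2( sin Δλ · cos φ₂ , cos φ₁ · sin φ₂ − sin φ₁ · cos φ₂ · cos Δλ )
  = atan2(0.19927, 0.87841) = 12.781° → normalised to [0°, 360°): 12.781°.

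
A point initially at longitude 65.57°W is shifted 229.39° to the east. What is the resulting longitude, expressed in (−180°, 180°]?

163.82°E

Start at -65.57°; shift +229.39° → +163.82°.
+163.82° already lies in (−180°, 180°].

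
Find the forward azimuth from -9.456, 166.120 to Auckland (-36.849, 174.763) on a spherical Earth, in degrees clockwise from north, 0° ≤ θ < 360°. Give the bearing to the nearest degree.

165°

Δλ = 174.763 − 166.120 = 8.643°.
θ = atan2( sin Δλ · cos φ₂ , cos φ₁ · sin φ₂ − sin φ₁ · cos φ₂ · cos Δλ )
  = atan2(0.12025, -0.46158) = 165.398° → normalised to [0°, 360°): 165.398°.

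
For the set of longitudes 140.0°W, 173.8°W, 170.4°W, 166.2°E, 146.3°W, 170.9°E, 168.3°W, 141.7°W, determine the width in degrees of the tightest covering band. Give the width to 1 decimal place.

53.8°

Sort the longitudes: -173.8°, -170.4°, -168.3°, -146.3°, -141.7°, -140.0°, +166.2°, +170.9°.
Eastward gaps between consecutive values (wrapping around): 3.4°, 2.1°, 22.0°, 4.6°, 1.7°, 306.2°, 4.7°, 15.3°.
Largest gap = 306.2° ⇒ minimal covering band is its complement: 360° − 306.2° = 53.8°.
Band runs from +166.2° eastward to -140.0°, crossing the antimeridian.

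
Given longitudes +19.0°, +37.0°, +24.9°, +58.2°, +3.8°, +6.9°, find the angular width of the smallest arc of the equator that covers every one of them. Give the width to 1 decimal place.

Sort the longitudes: +3.8°, +6.9°, +19.0°, +24.9°, +37.0°, +58.2°.
Eastward gaps between consecutive values (wrapping around): 3.1°, 12.1°, 5.9°, 12.1°, 21.2°, 305.6°.
Largest gap = 305.6° ⇒ minimal covering band is its complement: 360° − 305.6° = 54.4°.
Band runs from +3.8° eastward to +58.2°.

54.4°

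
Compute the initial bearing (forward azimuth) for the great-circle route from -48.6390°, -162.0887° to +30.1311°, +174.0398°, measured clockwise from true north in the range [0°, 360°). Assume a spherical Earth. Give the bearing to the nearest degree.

339°

Δλ = 174.0398 − -162.0887 = 336.1285°; wrapped into (−180°, 180°]: -23.8715°.
θ = atan2( sin Δλ · cos φ₂ , cos φ₁ · sin φ₂ − sin φ₁ · cos φ₂ · cos Δλ )
  = atan2(-0.35001, 0.92532) = -20.719° → normalised to [0°, 360°): 339.281°.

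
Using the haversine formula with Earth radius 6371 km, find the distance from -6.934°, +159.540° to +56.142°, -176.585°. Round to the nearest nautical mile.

Δλ = -176.585 − 159.540 = -336.125°; wrapped into (−180°, 180°]: 23.875°.
Δφ = 56.142 − -6.934 = 63.076°.
a = sin²(Δφ/2) + cos φ₁ · cos φ₂ · sin²(Δλ/2) = 0.297258.
c = 2·atan2(√a, √(1−a)) = 1.15329 rad → d = 6371·c ≈ 7347.60 km ≈ 3967.39 nmi.

3967 nmi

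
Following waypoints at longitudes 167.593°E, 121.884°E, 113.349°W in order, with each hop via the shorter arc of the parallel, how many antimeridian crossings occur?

Leg 1: +167.593° → +121.884°, shortest Δλ = -45.709° (west) — does not cross 180°.
Leg 2: +121.884° → -113.349°, shortest Δλ = 124.767° (east) — crosses 180°.
Total crossings: 1.

1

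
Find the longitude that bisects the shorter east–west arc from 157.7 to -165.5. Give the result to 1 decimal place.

+176.1°

Signed shortest Δλ from +157.7° to -165.5° is +36.8°.
Midpoint longitude = +157.7° + (+36.8°)/2 = +157.7° + 18.4° = +176.1°.
(The naïve average (+157.7 + -165.5)/2 = -3.9° is on the wrong side of the globe.)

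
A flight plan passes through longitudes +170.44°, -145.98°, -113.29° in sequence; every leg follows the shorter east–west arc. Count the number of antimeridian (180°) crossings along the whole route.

1

Leg 1: +170.44° → -145.98°, shortest Δλ = 43.58° (east) — crosses 180°.
Leg 2: -145.98° → -113.29°, shortest Δλ = 32.69° (east) — does not cross 180°.
Total crossings: 1.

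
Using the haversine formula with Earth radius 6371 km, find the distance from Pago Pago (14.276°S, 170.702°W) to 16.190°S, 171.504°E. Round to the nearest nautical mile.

Δλ = 171.504 − -170.702 = 342.206°; wrapped into (−180°, 180°]: -17.794°.
Δφ = -16.190 − -14.276 = -1.914°.
a = sin²(Δφ/2) + cos φ₁ · cos φ₂ · sin²(Δλ/2) = 0.022540.
c = 2·atan2(√a, √(1−a)) = 0.30141 rad → d = 6371·c ≈ 1920.27 km ≈ 1036.86 nmi.

1037 nmi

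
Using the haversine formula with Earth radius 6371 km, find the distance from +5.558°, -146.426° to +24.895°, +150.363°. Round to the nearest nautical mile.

Δλ = 150.363 − -146.426 = 296.789°; wrapped into (−180°, 180°]: -63.211°.
Δφ = 24.895 − 5.558 = 19.337°.
a = sin²(Δφ/2) + cos φ₁ · cos φ₂ · sin²(Δλ/2) = 0.276162.
c = 2·atan2(√a, √(1−a)) = 1.10663 rad → d = 6371·c ≈ 7050.35 km ≈ 3806.88 nmi.

3807 nmi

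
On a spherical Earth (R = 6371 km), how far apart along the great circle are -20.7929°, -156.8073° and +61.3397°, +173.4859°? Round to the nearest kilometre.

Δλ = 173.4859 − -156.8073 = 330.2932°; wrapped into (−180°, 180°]: -29.7068°.
Δφ = 61.3397 − -20.7929 = 82.1326°.
a = sin²(Δφ/2) + cos φ₁ · cos φ₂ · sin²(Δλ/2) = 0.461024.
c = 2·atan2(√a, √(1−a)) = 1.49277 rad → d = 6371·c ≈ 9510.41 km.

9510 km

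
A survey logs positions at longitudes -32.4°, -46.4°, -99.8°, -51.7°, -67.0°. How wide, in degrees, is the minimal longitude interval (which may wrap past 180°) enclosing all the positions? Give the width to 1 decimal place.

67.4°

Sort the longitudes: -99.8°, -67.0°, -51.7°, -46.4°, -32.4°.
Eastward gaps between consecutive values (wrapping around): 32.8°, 15.3°, 5.3°, 14.0°, 292.6°.
Largest gap = 292.6° ⇒ minimal covering band is its complement: 360° − 292.6° = 67.4°.
Band runs from -99.8° eastward to -32.4°.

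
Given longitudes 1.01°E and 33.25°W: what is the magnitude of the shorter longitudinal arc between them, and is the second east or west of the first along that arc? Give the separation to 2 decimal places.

34.26° west

Raw difference: -33.25 − 1.01 = -34.26°.
Normalise into (−180°, 180°]: -34.26° stays -34.26°.
Negative ⇒ the second point lies to the west; separation 34.26°.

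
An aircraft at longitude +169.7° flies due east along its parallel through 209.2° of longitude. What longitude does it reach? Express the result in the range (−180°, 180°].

Start at +169.7°; shift +209.2° → +378.9°.
+378.9° lies outside (−180°, 180°]; subtract 360° → +18.9°.

+18.9°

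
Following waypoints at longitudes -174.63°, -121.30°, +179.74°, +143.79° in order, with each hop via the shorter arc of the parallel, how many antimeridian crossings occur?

Leg 1: -174.63° → -121.30°, shortest Δλ = 53.33° (east) — does not cross 180°.
Leg 2: -121.30° → +179.74°, shortest Δλ = -58.96° (west) — crosses 180°.
Leg 3: +179.74° → +143.79°, shortest Δλ = -35.95° (west) — does not cross 180°.
Total crossings: 1.

1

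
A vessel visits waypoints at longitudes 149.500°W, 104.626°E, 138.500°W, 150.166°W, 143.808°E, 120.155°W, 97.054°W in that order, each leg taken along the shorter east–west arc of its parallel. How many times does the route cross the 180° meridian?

4

Leg 1: -149.500° → +104.626°, shortest Δλ = -105.874° (west) — crosses 180°.
Leg 2: +104.626° → -138.500°, shortest Δλ = 116.874° (east) — crosses 180°.
Leg 3: -138.500° → -150.166°, shortest Δλ = -11.666° (west) — does not cross 180°.
Leg 4: -150.166° → +143.808°, shortest Δλ = -66.026° (west) — crosses 180°.
Leg 5: +143.808° → -120.155°, shortest Δλ = 96.037° (east) — crosses 180°.
Leg 6: -120.155° → -97.054°, shortest Δλ = 23.101° (east) — does not cross 180°.
Total crossings: 4.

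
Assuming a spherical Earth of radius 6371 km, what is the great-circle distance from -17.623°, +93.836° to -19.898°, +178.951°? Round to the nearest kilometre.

8859 km

Δλ = 178.951 − 93.836 = 85.115°.
Δφ = -19.898 − -17.623 = -2.275°.
a = sin²(Δφ/2) + cos φ₁ · cos φ₂ · sin²(Δλ/2) = 0.410322.
c = 2·atan2(√a, √(1−a)) = 1.39047 rad → d = 6371·c ≈ 8858.65 km.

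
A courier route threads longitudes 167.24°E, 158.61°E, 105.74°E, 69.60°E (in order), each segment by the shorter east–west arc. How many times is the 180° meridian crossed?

Leg 1: +167.24° → +158.61°, shortest Δλ = -8.63° (west) — does not cross 180°.
Leg 2: +158.61° → +105.74°, shortest Δλ = -52.87° (west) — does not cross 180°.
Leg 3: +105.74° → +69.60°, shortest Δλ = -36.14° (west) — does not cross 180°.
Total crossings: 0.

0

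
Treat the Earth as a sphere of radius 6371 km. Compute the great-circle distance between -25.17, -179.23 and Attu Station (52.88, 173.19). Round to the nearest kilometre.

8710 km

Δλ = 173.19 − -179.23 = 352.42°; wrapped into (−180°, 180°]: -7.58°.
Δφ = 52.88 − -25.17 = 78.05°.
a = sin²(Δφ/2) + cos φ₁ · cos φ₂ · sin²(Δλ/2) = 0.398857.
c = 2·atan2(√a, √(1−a)) = 1.36711 rad → d = 6371·c ≈ 8709.83 km.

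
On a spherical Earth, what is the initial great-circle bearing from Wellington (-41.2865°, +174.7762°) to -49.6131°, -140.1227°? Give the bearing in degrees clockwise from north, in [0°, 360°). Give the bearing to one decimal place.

120.5°

Δλ = -140.1227 − 174.7762 = -314.8989°; wrapped into (−180°, 180°]: 45.1011°.
θ = atan2( sin Δλ · cos φ₂ , cos φ₁ · sin φ₂ − sin φ₁ · cos φ₂ · cos Δλ )
  = atan2(0.45897, -0.27057) = 120.520° → normalised to [0°, 360°): 120.520°.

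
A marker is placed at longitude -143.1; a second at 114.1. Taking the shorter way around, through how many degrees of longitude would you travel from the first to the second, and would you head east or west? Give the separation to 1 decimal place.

102.8° west

Raw difference: 114.1 − -143.1 = 257.2°.
Normalise into (−180°, 180°]: 257.2° − 360° = -102.8°.
Negative ⇒ the second point lies to the west; separation 102.8°.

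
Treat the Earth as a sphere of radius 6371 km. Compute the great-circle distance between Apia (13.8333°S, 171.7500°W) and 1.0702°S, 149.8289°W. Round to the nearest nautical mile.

Δλ = -149.8289 − -171.7500 = 21.9211°.
Δφ = -1.0702 − -13.8333 = 12.7631°.
a = sin²(Δφ/2) + cos φ₁ · cos φ₂ · sin²(Δλ/2) = 0.047450.
c = 2·atan2(√a, √(1−a)) = 0.43918 rad → d = 6371·c ≈ 2798.03 km ≈ 1510.81 nmi.

1511 nmi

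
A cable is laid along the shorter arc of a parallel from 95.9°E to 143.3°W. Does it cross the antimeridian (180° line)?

Yes

Naïve |-143.3 − 95.9| = 239.2° > 180°, so the shorter arc goes the other way round — across 180°.
Signed shortest Δλ = ((-143.3 − 95.9 + 180) mod 360) − 180 = 120.8°.
Going east by 120.8° from +95.9° passes through 180° before reaching -143.3°.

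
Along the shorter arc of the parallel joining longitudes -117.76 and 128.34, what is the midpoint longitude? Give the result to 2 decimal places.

-174.71°

Signed shortest Δλ from -117.76° to +128.34° is -113.90°.
Midpoint longitude = -117.76° + (-113.90°)/2 = -117.76° − 56.95° = -174.71°.
(The naïve average (-117.76 + +128.34)/2 = 5.29° is on the wrong side of the globe.)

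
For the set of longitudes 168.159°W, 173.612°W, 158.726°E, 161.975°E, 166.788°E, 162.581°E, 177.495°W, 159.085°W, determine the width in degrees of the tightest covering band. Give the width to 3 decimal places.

42.189°

Sort the longitudes: -177.495°, -173.612°, -168.159°, -159.085°, +158.726°, +161.975°, +162.581°, +166.788°.
Eastward gaps between consecutive values (wrapping around): 3.883°, 5.453°, 9.074°, 317.811°, 3.249°, 0.606°, 4.207°, 15.717°.
Largest gap = 317.811° ⇒ minimal covering band is its complement: 360° − 317.811° = 42.189°.
Band runs from +158.726° eastward to -159.085°, crossing the antimeridian.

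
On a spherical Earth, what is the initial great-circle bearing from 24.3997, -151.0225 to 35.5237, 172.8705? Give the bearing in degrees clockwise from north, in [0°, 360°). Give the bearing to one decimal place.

298.2°

Δλ = 172.8705 − -151.0225 = 323.8930°; wrapped into (−180°, 180°]: -36.1070°.
θ = atan2( sin Δλ · cos φ₂ , cos φ₁ · sin φ₂ − sin φ₁ · cos φ₂ · cos Δλ )
  = atan2(-0.47961, 0.25751) = -61.768° → normalised to [0°, 360°): 298.232°.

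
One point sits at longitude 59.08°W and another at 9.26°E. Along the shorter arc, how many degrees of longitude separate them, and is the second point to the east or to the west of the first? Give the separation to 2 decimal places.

68.34° east

Raw difference: 9.26 − -59.08 = 68.34°.
Normalise into (−180°, 180°]: 68.34° stays 68.34°.
Positive ⇒ the second point lies to the east; separation 68.34°.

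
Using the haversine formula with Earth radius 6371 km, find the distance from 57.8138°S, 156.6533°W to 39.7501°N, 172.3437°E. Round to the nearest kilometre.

Δλ = 172.3437 − -156.6533 = 328.9970°; wrapped into (−180°, 180°]: -31.0030°.
Δφ = 39.7501 − -57.8138 = 97.5639°.
a = sin²(Δφ/2) + cos φ₁ · cos φ₂ · sin²(Δλ/2) = 0.595069.
c = 2·atan2(√a, √(1−a)) = 1.76210 rad → d = 6371·c ≈ 11226.34 km.

11226 km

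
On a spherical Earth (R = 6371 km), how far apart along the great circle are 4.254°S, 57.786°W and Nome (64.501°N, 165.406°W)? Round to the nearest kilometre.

Δλ = -165.406 − -57.786 = -107.620°.
Δφ = 64.501 − -4.254 = 68.755°.
a = sin²(Δφ/2) + cos φ₁ · cos φ₂ · sin²(Δλ/2) = 0.598453.
c = 2·atan2(√a, √(1−a)) = 1.76900 rad → d = 6371·c ≈ 11270.28 km.

11270 km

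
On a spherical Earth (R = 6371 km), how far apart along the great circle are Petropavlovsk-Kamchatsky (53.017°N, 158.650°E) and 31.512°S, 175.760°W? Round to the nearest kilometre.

9721 km

Δλ = -175.760 − 158.650 = -334.410°; wrapped into (−180°, 180°]: 25.590°.
Δφ = -31.512 − 53.017 = -84.529°.
a = sin²(Δφ/2) + cos φ₁ · cos φ₂ · sin²(Δλ/2) = 0.477483.
c = 2·atan2(√a, √(1−a)) = 1.52575 rad → d = 6371·c ≈ 9720.53 km.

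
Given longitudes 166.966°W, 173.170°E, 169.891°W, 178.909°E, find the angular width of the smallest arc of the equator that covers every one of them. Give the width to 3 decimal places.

Sort the longitudes: -169.891°, -166.966°, +173.170°, +178.909°.
Eastward gaps between consecutive values (wrapping around): 2.925°, 340.136°, 5.739°, 11.200°.
Largest gap = 340.136° ⇒ minimal covering band is its complement: 360° − 340.136° = 19.864°.
Band runs from +173.170° eastward to -166.966°, crossing the antimeridian.

19.864°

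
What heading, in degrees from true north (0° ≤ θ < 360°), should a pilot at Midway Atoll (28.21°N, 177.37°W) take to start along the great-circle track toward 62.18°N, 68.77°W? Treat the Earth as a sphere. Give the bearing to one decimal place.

Δλ = -68.77 − -177.37 = 108.60°.
θ = atan2( sin Δλ · cos φ₂ , cos φ₁ · sin φ₂ − sin φ₁ · cos φ₂ · cos Δλ )
  = atan2(0.44232, 0.84973) = 27.499° → normalised to [0°, 360°): 27.499°.

27.5°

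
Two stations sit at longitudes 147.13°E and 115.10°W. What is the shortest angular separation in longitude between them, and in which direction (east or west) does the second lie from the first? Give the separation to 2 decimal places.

97.77° east

Raw difference: -115.10 − 147.13 = -262.23°.
Normalise into (−180°, 180°]: -262.23° + 360° = 97.77°.
Positive ⇒ the second point lies to the east; separation 97.77°.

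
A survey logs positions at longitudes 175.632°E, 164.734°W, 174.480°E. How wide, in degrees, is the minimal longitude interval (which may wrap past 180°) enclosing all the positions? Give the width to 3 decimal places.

20.786°

Sort the longitudes: -164.734°, +174.480°, +175.632°.
Eastward gaps between consecutive values (wrapping around): 339.214°, 1.152°, 19.634°.
Largest gap = 339.214° ⇒ minimal covering band is its complement: 360° − 339.214° = 20.786°.
Band runs from +174.480° eastward to -164.734°, crossing the antimeridian.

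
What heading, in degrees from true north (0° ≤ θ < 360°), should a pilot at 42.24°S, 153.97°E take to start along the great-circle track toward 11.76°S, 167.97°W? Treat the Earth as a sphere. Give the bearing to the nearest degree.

59°

Δλ = -167.97 − 153.97 = -321.94°; wrapped into (−180°, 180°]: 38.06°.
θ = atan2( sin Δλ · cos φ₂ , cos φ₁ · sin φ₂ − sin φ₁ · cos φ₂ · cos Δλ )
  = atan2(0.60355, 0.36730) = 58.677° → normalised to [0°, 360°): 58.677°.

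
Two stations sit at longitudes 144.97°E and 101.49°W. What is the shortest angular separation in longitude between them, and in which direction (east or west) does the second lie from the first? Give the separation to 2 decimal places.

113.54° east

Raw difference: -101.49 − 144.97 = -246.46°.
Normalise into (−180°, 180°]: -246.46° + 360° = 113.54°.
Positive ⇒ the second point lies to the east; separation 113.54°.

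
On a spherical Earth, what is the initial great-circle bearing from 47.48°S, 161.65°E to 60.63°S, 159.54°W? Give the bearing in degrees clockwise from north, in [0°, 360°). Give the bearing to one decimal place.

Δλ = -159.54 − 161.65 = -321.19°; wrapped into (−180°, 180°]: 38.81°.
θ = atan2( sin Δλ · cos φ₂ , cos φ₁ · sin φ₂ − sin φ₁ · cos φ₂ · cos Δλ )
  = atan2(0.30738, -0.30731) = 134.993° → normalised to [0°, 360°): 134.993°.

135.0°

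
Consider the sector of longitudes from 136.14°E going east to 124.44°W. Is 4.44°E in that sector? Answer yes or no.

Band width going east from +136.14° to -124.44°: ((-124.44 − 136.14) mod 360) = 99.42°.
Offset of +4.44° east of the west edge: ((4.44 − 136.14) mod 360) = 228.30°.
228.30° > 99.42° ⇒ outside.

No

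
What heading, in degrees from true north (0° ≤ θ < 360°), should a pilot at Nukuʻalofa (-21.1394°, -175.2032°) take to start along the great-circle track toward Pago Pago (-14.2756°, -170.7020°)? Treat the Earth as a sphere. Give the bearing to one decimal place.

Δλ = -170.7020 − -175.2032 = 4.5012°.
θ = atan2( sin Δλ · cos φ₂ , cos φ₁ · sin φ₂ − sin φ₁ · cos φ₂ · cos Δλ )
  = atan2(0.07606, 0.11843) = 32.709° → normalised to [0°, 360°): 32.709°.

32.7°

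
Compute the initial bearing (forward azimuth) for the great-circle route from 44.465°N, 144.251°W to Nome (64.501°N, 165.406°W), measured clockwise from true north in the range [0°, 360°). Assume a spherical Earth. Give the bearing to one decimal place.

336.8°

Δλ = -165.406 − -144.251 = -21.155°.
θ = atan2( sin Δλ · cos φ₂ , cos φ₁ · sin φ₂ − sin φ₁ · cos φ₂ · cos Δλ )
  = atan2(-0.15536, 0.36293) = -23.175° → normalised to [0°, 360°): 336.825°.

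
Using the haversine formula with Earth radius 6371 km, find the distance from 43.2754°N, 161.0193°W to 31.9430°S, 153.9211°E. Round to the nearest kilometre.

9537 km

Δλ = 153.9211 − -161.0193 = 314.9404°; wrapped into (−180°, 180°]: -45.0596°.
Δφ = -31.9430 − 43.2754 = -75.2184°.
a = sin²(Δφ/2) + cos φ₁ · cos φ₂ · sin²(Δλ/2) = 0.463137.
c = 2·atan2(√a, √(1−a)) = 1.49700 rad → d = 6371·c ≈ 9537.41 km.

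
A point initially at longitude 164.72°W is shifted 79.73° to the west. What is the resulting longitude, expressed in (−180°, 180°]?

Start at -164.72°; shift −79.73° → -244.45°.
-244.45° lies outside (−180°, 180°]; add 360° → +115.55°.

115.55°E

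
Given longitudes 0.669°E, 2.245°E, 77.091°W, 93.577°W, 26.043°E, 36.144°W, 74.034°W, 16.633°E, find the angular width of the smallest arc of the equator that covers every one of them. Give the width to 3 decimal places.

Sort the longitudes: -93.577°, -77.091°, -74.034°, -36.144°, +0.669°, +2.245°, +16.633°, +26.043°.
Eastward gaps between consecutive values (wrapping around): 16.486°, 3.057°, 37.890°, 36.813°, 1.576°, 14.388°, 9.410°, 240.380°.
Largest gap = 240.380° ⇒ minimal covering band is its complement: 360° − 240.380° = 119.620°.
Band runs from -93.577° eastward to +26.043°.

119.620°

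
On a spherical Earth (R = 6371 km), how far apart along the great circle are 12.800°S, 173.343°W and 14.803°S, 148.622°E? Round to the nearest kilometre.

4109 km

Δλ = 148.622 − -173.343 = 321.965°; wrapped into (−180°, 180°]: -38.035°.
Δφ = -14.803 − -12.800 = -2.003°.
a = sin²(Δφ/2) + cos φ₁ · cos φ₂ · sin²(Δλ/2) = 0.100413.
c = 2·atan2(√a, √(1−a)) = 0.64488 rad → d = 6371·c ≈ 4108.51 km.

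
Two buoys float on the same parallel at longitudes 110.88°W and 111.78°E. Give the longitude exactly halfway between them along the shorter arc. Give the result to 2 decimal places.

Signed shortest Δλ from -110.88° to +111.78° is -137.34°.
Midpoint longitude = -110.88° + (-137.34°)/2 = -110.88° − 68.67° = -179.55°.
(The naïve average (-110.88 + +111.78)/2 = 0.45° is on the wrong side of the globe.)

179.55°W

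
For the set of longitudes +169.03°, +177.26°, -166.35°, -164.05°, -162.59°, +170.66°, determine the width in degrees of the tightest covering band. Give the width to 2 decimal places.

28.38°

Sort the longitudes: -166.35°, -164.05°, -162.59°, +169.03°, +170.66°, +177.26°.
Eastward gaps between consecutive values (wrapping around): 2.30°, 1.46°, 331.62°, 1.63°, 6.60°, 16.39°.
Largest gap = 331.62° ⇒ minimal covering band is its complement: 360° − 331.62° = 28.38°.
Band runs from +169.03° eastward to -162.59°, crossing the antimeridian.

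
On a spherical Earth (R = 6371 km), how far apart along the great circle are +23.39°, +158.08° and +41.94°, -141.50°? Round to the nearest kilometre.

5889 km

Δλ = -141.50 − 158.08 = -299.58°; wrapped into (−180°, 180°]: 60.42°.
Δφ = 41.94 − 23.39 = 18.55°.
a = sin²(Δφ/2) + cos φ₁ · cos φ₂ · sin²(Δλ/2) = 0.198828.
c = 2·atan2(√a, √(1−a)) = 0.92436 rad → d = 6371·c ≈ 5889.11 km.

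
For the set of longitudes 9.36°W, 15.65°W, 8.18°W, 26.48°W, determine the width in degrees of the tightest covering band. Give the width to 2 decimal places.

Sort the longitudes: -26.48°, -15.65°, -9.36°, -8.18°.
Eastward gaps between consecutive values (wrapping around): 10.83°, 6.29°, 1.18°, 341.70°.
Largest gap = 341.70° ⇒ minimal covering band is its complement: 360° − 341.70° = 18.30°.
Band runs from -26.48° eastward to -8.18°.

18.30°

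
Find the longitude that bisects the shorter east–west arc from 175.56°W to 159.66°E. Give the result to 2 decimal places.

Signed shortest Δλ from -175.56° to +159.66° is -24.78°.
Midpoint longitude = -175.56° + (-24.78°)/2 = -175.56° − 12.39° = -187.95°.
Normalise into (−180°, 180°]: +172.05°.
(The naïve average (-175.56 + +159.66)/2 = -7.95° is on the wrong side of the globe.)

172.05°E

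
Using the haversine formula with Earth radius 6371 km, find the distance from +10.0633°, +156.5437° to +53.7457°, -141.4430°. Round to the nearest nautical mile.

Δλ = -141.4430 − 156.5437 = -297.9867°; wrapped into (−180°, 180°]: 62.0133°.
Δφ = 53.7457 − 10.0633 = 43.6824°.
a = sin²(Δφ/2) + cos φ₁ · cos φ₂ · sin²(Δλ/2) = 0.292926.
c = 2·atan2(√a, √(1−a)) = 1.14379 rad → d = 6371·c ≈ 7287.08 km ≈ 3934.71 nmi.

3935 nmi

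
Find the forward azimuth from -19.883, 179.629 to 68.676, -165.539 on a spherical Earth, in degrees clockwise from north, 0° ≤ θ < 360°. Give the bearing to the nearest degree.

5°

Δλ = -165.539 − 179.629 = -345.168°; wrapped into (−180°, 180°]: 14.832°.
θ = atan2( sin Δλ · cos φ₂ , cos φ₁ · sin φ₂ − sin φ₁ · cos φ₂ · cos Δλ )
  = atan2(0.09309, 0.99556) = 5.342° → normalised to [0°, 360°): 5.342°.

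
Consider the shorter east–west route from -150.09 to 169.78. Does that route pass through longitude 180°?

Yes

Naïve |169.78 − -150.09| = 319.87° > 180°, so the shorter arc goes the other way round — across 180°.
Signed shortest Δλ = ((169.78 − -150.09 + 180) mod 360) − 180 = -40.13°.
Going west by 40.13° from -150.09° passes through 180° before reaching +169.78°.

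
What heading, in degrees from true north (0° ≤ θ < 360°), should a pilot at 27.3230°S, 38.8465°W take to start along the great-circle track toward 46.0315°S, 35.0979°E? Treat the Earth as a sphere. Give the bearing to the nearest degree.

130°

Δλ = 35.0979 − -38.8465 = 73.9444°.
θ = atan2( sin Δλ · cos φ₂ , cos φ₁ · sin φ₂ − sin φ₁ · cos φ₂ · cos Δλ )
  = atan2(0.66718, -0.55129) = 129.567° → normalised to [0°, 360°): 129.567°.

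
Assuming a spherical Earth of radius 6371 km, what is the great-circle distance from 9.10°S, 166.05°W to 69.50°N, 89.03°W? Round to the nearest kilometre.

10457 km

Δλ = -89.03 − -166.05 = 77.02°.
Δφ = 69.50 − -9.10 = 78.60°.
a = sin²(Δφ/2) + cos φ₁ · cos φ₂ · sin²(Δλ/2) = 0.535236.
c = 2·atan2(√a, √(1−a)) = 1.64133 rad → d = 6371·c ≈ 10456.89 km.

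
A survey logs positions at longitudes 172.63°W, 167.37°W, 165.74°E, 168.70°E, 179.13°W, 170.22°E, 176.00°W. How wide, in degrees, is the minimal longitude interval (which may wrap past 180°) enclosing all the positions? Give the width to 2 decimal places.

Sort the longitudes: -179.13°, -176.00°, -172.63°, -167.37°, +165.74°, +168.70°, +170.22°.
Eastward gaps between consecutive values (wrapping around): 3.13°, 3.37°, 5.26°, 333.11°, 2.96°, 1.52°, 10.65°.
Largest gap = 333.11° ⇒ minimal covering band is its complement: 360° − 333.11° = 26.89°.
Band runs from +165.74° eastward to -167.37°, crossing the antimeridian.

26.89°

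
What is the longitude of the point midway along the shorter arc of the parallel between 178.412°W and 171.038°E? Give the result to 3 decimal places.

Signed shortest Δλ from -178.412° to +171.038° is -10.550°.
Midpoint longitude = -178.412° + (-10.550°)/2 = -178.412° − 5.275° = -183.687°.
Normalise into (−180°, 180°]: +176.313°.
(The naïve average (-178.412 + +171.038)/2 = -3.687° is on the wrong side of the globe.)

176.313°E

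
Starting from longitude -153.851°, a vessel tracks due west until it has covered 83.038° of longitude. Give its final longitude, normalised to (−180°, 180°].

Start at -153.851°; shift −83.038° → -236.889°.
-236.889° lies outside (−180°, 180°]; add 360° → +123.111°.

+123.111°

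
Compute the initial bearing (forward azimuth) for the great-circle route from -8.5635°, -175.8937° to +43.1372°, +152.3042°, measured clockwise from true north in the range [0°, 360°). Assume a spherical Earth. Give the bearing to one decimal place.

333.4°

Δλ = 152.3042 − -175.8937 = 328.1979°; wrapped into (−180°, 180°]: -31.8021°.
θ = atan2( sin Δλ · cos φ₂ , cos φ₁ · sin φ₂ − sin φ₁ · cos φ₂ · cos Δλ )
  = atan2(-0.38455, 0.76847) = -26.584° → normalised to [0°, 360°): 333.416°.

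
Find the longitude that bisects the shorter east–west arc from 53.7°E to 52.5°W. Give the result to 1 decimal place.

0.6°E

Signed shortest Δλ from +53.7° to -52.5° is -106.2°.
Midpoint longitude = +53.7° + (-106.2°)/2 = +53.7° − 53.1° = +0.6°.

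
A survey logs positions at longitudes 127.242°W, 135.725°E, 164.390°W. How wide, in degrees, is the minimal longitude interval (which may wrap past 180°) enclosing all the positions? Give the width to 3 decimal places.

97.033°

Sort the longitudes: -164.390°, -127.242°, +135.725°.
Eastward gaps between consecutive values (wrapping around): 37.148°, 262.967°, 59.885°.
Largest gap = 262.967° ⇒ minimal covering band is its complement: 360° − 262.967° = 97.033°.
Band runs from +135.725° eastward to -127.242°, crossing the antimeridian.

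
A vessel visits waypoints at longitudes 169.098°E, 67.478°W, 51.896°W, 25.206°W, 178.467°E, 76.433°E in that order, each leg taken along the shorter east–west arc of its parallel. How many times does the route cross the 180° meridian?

2

Leg 1: +169.098° → -67.478°, shortest Δλ = 123.424° (east) — crosses 180°.
Leg 2: -67.478° → -51.896°, shortest Δλ = 15.582° (east) — does not cross 180°.
Leg 3: -51.896° → -25.206°, shortest Δλ = 26.69° (east) — does not cross 180°.
Leg 4: -25.206° → +178.467°, shortest Δλ = -156.327° (west) — crosses 180°.
Leg 5: +178.467° → +76.433°, shortest Δλ = -102.034° (west) — does not cross 180°.
Total crossings: 2.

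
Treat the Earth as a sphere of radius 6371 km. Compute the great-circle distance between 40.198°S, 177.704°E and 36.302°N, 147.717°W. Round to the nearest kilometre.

9211 km

Δλ = -147.717 − 177.704 = -325.421°; wrapped into (−180°, 180°]: 34.579°.
Δφ = 36.302 − -40.198 = 76.500°.
a = sin²(Δφ/2) + cos φ₁ · cos φ₂ · sin²(Δλ/2) = 0.437649.
c = 2·atan2(√a, √(1−a)) = 1.44577 rad → d = 6371·c ≈ 9210.99 km.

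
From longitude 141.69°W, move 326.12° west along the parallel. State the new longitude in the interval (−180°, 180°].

Start at -141.69°; shift −326.12° → -467.81°.
-467.81° lies outside (−180°, 180°]; add 360° → -107.81°.

107.81°W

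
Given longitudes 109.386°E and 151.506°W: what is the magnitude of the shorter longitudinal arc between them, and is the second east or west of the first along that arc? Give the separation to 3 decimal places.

Raw difference: -151.506 − 109.386 = -260.892°.
Normalise into (−180°, 180°]: -260.892° + 360° = 99.108°.
Positive ⇒ the second point lies to the east; separation 99.108°.

99.108° east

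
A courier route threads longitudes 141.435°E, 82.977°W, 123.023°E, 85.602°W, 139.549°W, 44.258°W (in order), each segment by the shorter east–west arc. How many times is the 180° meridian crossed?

Leg 1: +141.435° → -82.977°, shortest Δλ = 135.588° (east) — crosses 180°.
Leg 2: -82.977° → +123.023°, shortest Δλ = -154.0° (west) — crosses 180°.
Leg 3: +123.023° → -85.602°, shortest Δλ = 151.375° (east) — crosses 180°.
Leg 4: -85.602° → -139.549°, shortest Δλ = -53.947° (west) — does not cross 180°.
Leg 5: -139.549° → -44.258°, shortest Δλ = 95.291° (east) — does not cross 180°.
Total crossings: 3.

3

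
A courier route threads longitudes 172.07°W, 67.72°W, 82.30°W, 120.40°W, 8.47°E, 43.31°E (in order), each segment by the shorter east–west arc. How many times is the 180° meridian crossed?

Leg 1: -172.07° → -67.72°, shortest Δλ = 104.35° (east) — does not cross 180°.
Leg 2: -67.72° → -82.30°, shortest Δλ = -14.58° (west) — does not cross 180°.
Leg 3: -82.30° → -120.40°, shortest Δλ = -38.1° (west) — does not cross 180°.
Leg 4: -120.40° → +8.47°, shortest Δλ = 128.87° (east) — does not cross 180°.
Leg 5: +8.47° → +43.31°, shortest Δλ = 34.84° (east) — does not cross 180°.
Total crossings: 0.

0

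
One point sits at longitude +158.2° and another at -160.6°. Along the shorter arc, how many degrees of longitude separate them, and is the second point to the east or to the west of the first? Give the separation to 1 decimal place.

41.2° east

Raw difference: -160.6 − 158.2 = -318.8°.
Normalise into (−180°, 180°]: -318.8° + 360° = 41.2°.
Positive ⇒ the second point lies to the east; separation 41.2°.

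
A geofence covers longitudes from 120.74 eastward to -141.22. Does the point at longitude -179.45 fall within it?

Band width going east from +120.74° to -141.22°: ((-141.22 − 120.74) mod 360) = 98.04°.
Offset of -179.45° east of the west edge: ((-179.45 − 120.74) mod 360) = 59.81°.
59.81° ≤ 98.04° ⇒ inside.

Yes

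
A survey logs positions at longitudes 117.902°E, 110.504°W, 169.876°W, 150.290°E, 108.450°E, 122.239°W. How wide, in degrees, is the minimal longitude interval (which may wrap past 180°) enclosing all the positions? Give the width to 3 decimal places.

Sort the longitudes: -169.876°, -122.239°, -110.504°, +108.450°, +117.902°, +150.290°.
Eastward gaps between consecutive values (wrapping around): 47.637°, 11.735°, 218.954°, 9.452°, 32.388°, 39.834°.
Largest gap = 218.954° ⇒ minimal covering band is its complement: 360° − 218.954° = 141.046°.
Band runs from +108.450° eastward to -110.504°, crossing the antimeridian.

141.046°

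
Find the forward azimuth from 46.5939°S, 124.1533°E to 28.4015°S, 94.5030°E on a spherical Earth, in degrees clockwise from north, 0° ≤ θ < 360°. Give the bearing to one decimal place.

297.7°

Δλ = 94.5030 − 124.1533 = -29.6503°.
θ = atan2( sin Δλ · cos φ₂ , cos φ₁ · sin φ₂ − sin φ₁ · cos φ₂ · cos Δλ )
  = atan2(-0.43516, 0.22853) = -62.293° → normalised to [0°, 360°): 297.707°.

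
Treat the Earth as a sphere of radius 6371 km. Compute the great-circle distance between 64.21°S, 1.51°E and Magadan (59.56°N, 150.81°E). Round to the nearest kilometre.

18344 km

Δλ = 150.81 − 1.51 = 149.30°.
Δφ = 59.56 − -64.21 = 123.77°.
a = sin²(Δφ/2) + cos φ₁ · cos φ₂ · sin²(Δλ/2) = 0.982908.
c = 2·atan2(√a, √(1−a)) = 2.87937 rad → d = 6371·c ≈ 18344.48 km.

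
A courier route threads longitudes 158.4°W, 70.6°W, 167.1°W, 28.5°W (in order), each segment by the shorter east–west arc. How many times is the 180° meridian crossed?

0

Leg 1: -158.4° → -70.6°, shortest Δλ = 87.8° (east) — does not cross 180°.
Leg 2: -70.6° → -167.1°, shortest Δλ = -96.5° (west) — does not cross 180°.
Leg 3: -167.1° → -28.5°, shortest Δλ = 138.6° (east) — does not cross 180°.
Total crossings: 0.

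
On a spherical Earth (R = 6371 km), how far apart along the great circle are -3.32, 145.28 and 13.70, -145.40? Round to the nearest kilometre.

7873 km

Δλ = -145.40 − 145.28 = -290.68°; wrapped into (−180°, 180°]: 69.32°.
Δφ = 13.70 − -3.32 = 17.02°.
a = sin²(Δφ/2) + cos φ₁ · cos φ₂ · sin²(Δλ/2) = 0.335595.
c = 2·atan2(√a, √(1−a)) = 1.23575 rad → d = 6371·c ≈ 7872.99 km.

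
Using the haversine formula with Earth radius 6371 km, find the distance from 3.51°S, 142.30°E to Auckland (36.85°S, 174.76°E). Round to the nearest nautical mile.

Δλ = 174.76 − 142.30 = 32.46°.
Δφ = -36.85 − -3.51 = -33.34°.
a = sin²(Δφ/2) + cos φ₁ · cos φ₂ · sin²(Δλ/2) = 0.144681.
c = 2·atan2(√a, √(1−a)) = 0.78039 rad → d = 6371·c ≈ 4971.87 km ≈ 2684.59 nmi.

2685 nmi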